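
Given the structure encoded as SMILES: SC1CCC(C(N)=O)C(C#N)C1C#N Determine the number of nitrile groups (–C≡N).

2

The nitrile motif appears at heavy-atom positions 10, 13 in the SMILES.
Other groups present: 1 amide, 1 thiol.
Nitrile count: 2.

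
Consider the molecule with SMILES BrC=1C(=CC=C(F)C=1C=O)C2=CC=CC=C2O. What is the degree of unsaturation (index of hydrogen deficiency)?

9

Molecular formula: C13H8BrFO2.
DoU = (2C + 2 + N − H − X) / 2, where X is the halogen count and O/S are ignored.
    = (2·13 + 2 + 0 − 8 − 2) / 2 = 18 / 2 = 9.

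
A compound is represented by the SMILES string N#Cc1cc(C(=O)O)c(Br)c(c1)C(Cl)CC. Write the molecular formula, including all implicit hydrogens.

Walk through each heavy atom and fill implicit hydrogens from standard valence (C 4, N 3, O 2, S 2, halogen 1); for lowercase aromatic atoms, an aromatic c carries 1 H when it has two neighbours and 0 H with three, and aromatic n carries 0 H:
  atom 1: N, bond orders sum to 3 (valence 3) → 0 H
  atom 2: C, bond orders sum to 4 (valence 4) → 0 H
  atom 3: aromatic c, 3 neighbours → 0 H
  atom 4: aromatic c, 2 neighbours → 1 H
  atom 5: aromatic c, 3 neighbours → 0 H
  atom 6: C, bond orders sum to 4 (valence 4) → 0 H
  atom 7: O, bond orders sum to 2 (valence 2) → 0 H
  atom 8: O, bond orders sum to 1 (valence 2) → 1 H
  atom 9: aromatic c, 3 neighbours → 0 H
  atom 10: Br (halogen, monovalent) → 0 H
  atom 11: aromatic c, 3 neighbours → 0 H
  atom 12: aromatic c, 2 neighbours → 1 H
  atom 13: C, bond orders sum to 3 (valence 4) → 1 H
  atom 14: Cl (halogen, monovalent) → 0 H
  atom 15: C, bond orders sum to 2 (valence 4) → 2 H
  atom 16: C, bond orders sum to 1 (valence 4) → 3 H
Totals → C:11, H:9, Br:1, Cl:1, N:1, O:2.

C11H9BrClNO2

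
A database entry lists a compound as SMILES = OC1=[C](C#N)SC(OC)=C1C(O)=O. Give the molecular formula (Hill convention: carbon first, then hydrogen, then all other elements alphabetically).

Walk through each heavy atom and fill implicit hydrogens from standard valence (C 4, N 3, O 2, S 2, halogen 1):
  atom 1: O, bond orders sum to 1 (valence 2) → 1 H
  atom 2: C, bond orders sum to 4 (valence 4) → 0 H
  atom 3: C with explicit H count 0
  atom 4: C, bond orders sum to 4 (valence 4) → 0 H
  atom 5: N, bond orders sum to 3 (valence 3) → 0 H
  atom 6: S, bond orders sum to 2 (valence 2) → 0 H
  atom 7: C, bond orders sum to 4 (valence 4) → 0 H
  atom 8: O, bond orders sum to 2 (valence 2) → 0 H
  atom 9: C, bond orders sum to 1 (valence 4) → 3 H
  atom 10: C, bond orders sum to 4 (valence 4) → 0 H
  atom 11: C, bond orders sum to 4 (valence 4) → 0 H
  atom 12: O, bond orders sum to 1 (valence 2) → 1 H
  atom 13: O, bond orders sum to 2 (valence 2) → 0 H
Totals → C:7, H:5, N:1, O:4, S:1.

C7H5NO4S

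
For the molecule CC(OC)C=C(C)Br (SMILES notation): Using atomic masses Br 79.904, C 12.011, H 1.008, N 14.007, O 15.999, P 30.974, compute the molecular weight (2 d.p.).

179.06 g/mol

First, the molecular formula is C6H11BrO (counting implicit H from valence).
  Br: 1 × 79.904 = 79.904
  C: 6 × 12.011 = 72.066
  H: 11 × 1.008 = 11.088
  O: 1 × 15.999 = 15.999
Sum: 1×79.904 + 6×12.011 + 11×1.008 + 1×15.999 = 179.057 → 179.06 g/mol.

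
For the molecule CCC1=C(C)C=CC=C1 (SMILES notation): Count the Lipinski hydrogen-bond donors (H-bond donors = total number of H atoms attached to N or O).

0

Donors: find every N or O and count the H atoms it carries.
  (no N or O atoms present)
Lipinski HBD = 0.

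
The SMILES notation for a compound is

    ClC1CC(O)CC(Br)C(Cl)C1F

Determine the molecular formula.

Walk through each heavy atom and fill implicit hydrogens from standard valence (C 4, N 3, O 2, S 2, halogen 1):
  atom 1: Cl (halogen, monovalent) → 0 H
  atom 2: C, bond orders sum to 3 (valence 4) → 1 H
  atom 3: C, bond orders sum to 2 (valence 4) → 2 H
  atom 4: C, bond orders sum to 3 (valence 4) → 1 H
  atom 5: O, bond orders sum to 1 (valence 2) → 1 H
  atom 6: C, bond orders sum to 2 (valence 4) → 2 H
  atom 7: C, bond orders sum to 3 (valence 4) → 1 H
  atom 8: Br (halogen, monovalent) → 0 H
  atom 9: C, bond orders sum to 3 (valence 4) → 1 H
  atom 10: Cl (halogen, monovalent) → 0 H
  atom 11: C, bond orders sum to 3 (valence 4) → 1 H
  atom 12: F (halogen, monovalent) → 0 H
Totals → C:7, H:10, Br:1, Cl:2, F:1, O:1.

C7H10BrCl2FO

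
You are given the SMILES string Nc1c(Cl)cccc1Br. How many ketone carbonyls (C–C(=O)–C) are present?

Scan the SMILES for the ketone motif — none present.
Groups that are present: 1 primary amine.

0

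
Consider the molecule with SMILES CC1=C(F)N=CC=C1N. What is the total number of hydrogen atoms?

Walk through each heavy atom and fill implicit hydrogens from standard valence (C 4, N 3, O 2, S 2, halogen 1):
  atom 1: C, bond orders sum to 1 (valence 4) → 3 H
  atom 2: C, bond orders sum to 4 (valence 4) → 0 H
  atom 3: C, bond orders sum to 4 (valence 4) → 0 H
  atom 4: F (halogen, monovalent) → 0 H
  atom 5: N, bond orders sum to 3 (valence 3) → 0 H
  atom 6: C, bond orders sum to 3 (valence 4) → 1 H
  atom 7: C, bond orders sum to 3 (valence 4) → 1 H
  atom 8: C, bond orders sum to 4 (valence 4) → 0 H
  atom 9: N, bond orders sum to 1 (valence 3) → 2 H
Total hydrogens: 7.

7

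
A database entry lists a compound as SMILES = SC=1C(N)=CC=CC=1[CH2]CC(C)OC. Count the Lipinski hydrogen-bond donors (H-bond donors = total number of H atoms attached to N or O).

Donors: find every N or O and count the H atoms it carries.
  atom 4 (N): bond orders sum to 1 → 2 H
  atom 13 (O): bond orders sum to 2 → 0 H
Lipinski HBD = 2.

2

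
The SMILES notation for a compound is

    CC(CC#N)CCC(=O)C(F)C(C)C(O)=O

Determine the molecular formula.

Walk through each heavy atom and fill implicit hydrogens from standard valence (C 4, N 3, O 2, S 2, halogen 1):
  atom 1: C, bond orders sum to 1 (valence 4) → 3 H
  atom 2: C, bond orders sum to 3 (valence 4) → 1 H
  atom 3: C, bond orders sum to 2 (valence 4) → 2 H
  atom 4: C, bond orders sum to 4 (valence 4) → 0 H
  atom 5: N, bond orders sum to 3 (valence 3) → 0 H
  atom 6: C, bond orders sum to 2 (valence 4) → 2 H
  atom 7: C, bond orders sum to 2 (valence 4) → 2 H
  atom 8: C, bond orders sum to 4 (valence 4) → 0 H
  atom 9: O, bond orders sum to 2 (valence 2) → 0 H
  atom 10: C, bond orders sum to 3 (valence 4) → 1 H
  atom 11: F (halogen, monovalent) → 0 H
  atom 12: C, bond orders sum to 3 (valence 4) → 1 H
  atom 13: C, bond orders sum to 1 (valence 4) → 3 H
  atom 14: C, bond orders sum to 4 (valence 4) → 0 H
  atom 15: O, bond orders sum to 1 (valence 2) → 1 H
  atom 16: O, bond orders sum to 2 (valence 2) → 0 H
Totals → C:11, H:16, F:1, N:1, O:3.
In Hill order: C11H16FNO3.

C11H16FNO3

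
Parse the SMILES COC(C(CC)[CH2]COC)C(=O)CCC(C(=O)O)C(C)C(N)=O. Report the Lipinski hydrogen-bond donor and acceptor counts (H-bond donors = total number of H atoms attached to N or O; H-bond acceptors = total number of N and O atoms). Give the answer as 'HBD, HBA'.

Donors: find every N or O and count the H atoms it carries.
  atom 2 (O): bond orders sum to 2 → 0 H
  atom 9 (O): bond orders sum to 2 → 0 H
  atom 12 (O): bond orders sum to 2 → 0 H
  atom 17 (O): bond orders sum to 2 → 0 H
  atom 18 (O): bond orders sum to 1 → 1 H
  atom 22 (N): bond orders sum to 1 → 2 H
  atom 23 (O): bond orders sum to 2 → 0 H
Lipinski HBD = 3.
Acceptors: N atoms = 1, O atoms = 6 → HBA = 7.

3, 7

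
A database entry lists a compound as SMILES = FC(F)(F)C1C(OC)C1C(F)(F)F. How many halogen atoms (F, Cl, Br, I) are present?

Halogen atoms appear at heavy-atom positions 1, 3, 4, 11, 12, 13 (6×F).
Other groups present: 1 ether.
Halogen count: 6.

6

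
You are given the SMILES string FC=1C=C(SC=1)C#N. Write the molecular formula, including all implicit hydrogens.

C5H2FNS

Walk through each heavy atom and fill implicit hydrogens from standard valence (C 4, N 3, O 2, S 2, halogen 1):
  atom 1: F (halogen, monovalent) → 0 H
  atom 2: C, bond orders sum to 4 (valence 4) → 0 H
  atom 3: C, bond orders sum to 3 (valence 4) → 1 H
  atom 4: C, bond orders sum to 4 (valence 4) → 0 H
  atom 5: S, bond orders sum to 2 (valence 2) → 0 H
  atom 6: C, bond orders sum to 3 (valence 4) → 1 H
  atom 7: C, bond orders sum to 4 (valence 4) → 0 H
  atom 8: N, bond orders sum to 3 (valence 3) → 0 H
Totals → C:5, H:2, F:1, N:1, S:1.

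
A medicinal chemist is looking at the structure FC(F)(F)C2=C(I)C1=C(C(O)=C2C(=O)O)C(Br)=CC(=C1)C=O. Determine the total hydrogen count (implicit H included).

5

Walk through each heavy atom and fill implicit hydrogens from standard valence (C 4, N 3, O 2, S 2, halogen 1):
  atom 1: F (halogen, monovalent) → 0 H
  atom 2: C, bond orders sum to 4 (valence 4) → 0 H
  atom 3: F (halogen, monovalent) → 0 H
  atom 4: F (halogen, monovalent) → 0 H
  atom 5: C, bond orders sum to 4 (valence 4) → 0 H
  atom 6: C, bond orders sum to 4 (valence 4) → 0 H
  atom 7: I (halogen, monovalent) → 0 H
  atom 8: C, bond orders sum to 4 (valence 4) → 0 H
  atom 9: C, bond orders sum to 4 (valence 4) → 0 H
  atom 10: C, bond orders sum to 4 (valence 4) → 0 H
  atom 11: O, bond orders sum to 1 (valence 2) → 1 H
  atom 12: C, bond orders sum to 4 (valence 4) → 0 H
  atom 13: C, bond orders sum to 4 (valence 4) → 0 H
  atom 14: O, bond orders sum to 2 (valence 2) → 0 H
  atom 15: O, bond orders sum to 1 (valence 2) → 1 H
  atom 16: C, bond orders sum to 4 (valence 4) → 0 H
  atom 17: Br (halogen, monovalent) → 0 H
  atom 18: C, bond orders sum to 3 (valence 4) → 1 H
  atom 19: C, bond orders sum to 4 (valence 4) → 0 H
  atom 20: C, bond orders sum to 3 (valence 4) → 1 H
  atom 21: C, bond orders sum to 3 (valence 4) → 1 H
  atom 22: O, bond orders sum to 2 (valence 2) → 0 H
Total hydrogens: 5.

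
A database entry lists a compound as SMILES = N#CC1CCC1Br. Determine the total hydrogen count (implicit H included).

6

Walk through each heavy atom and fill implicit hydrogens from standard valence (C 4, N 3, O 2, S 2, halogen 1):
  atom 1: N, bond orders sum to 3 (valence 3) → 0 H
  atom 2: C, bond orders sum to 4 (valence 4) → 0 H
  atom 3: C, bond orders sum to 3 (valence 4) → 1 H
  atom 4: C, bond orders sum to 2 (valence 4) → 2 H
  atom 5: C, bond orders sum to 2 (valence 4) → 2 H
  atom 6: C, bond orders sum to 3 (valence 4) → 1 H
  atom 7: Br (halogen, monovalent) → 0 H
Total hydrogens: 6.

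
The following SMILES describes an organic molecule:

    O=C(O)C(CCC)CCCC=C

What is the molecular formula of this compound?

C10H18O2

Walk through each heavy atom and fill implicit hydrogens from standard valence (C 4, N 3, O 2, S 2, halogen 1):
  atom 1: O, bond orders sum to 2 (valence 2) → 0 H
  atom 2: C, bond orders sum to 4 (valence 4) → 0 H
  atom 3: O, bond orders sum to 1 (valence 2) → 1 H
  atom 4: C, bond orders sum to 3 (valence 4) → 1 H
  atom 5: C, bond orders sum to 2 (valence 4) → 2 H
  atom 6: C, bond orders sum to 2 (valence 4) → 2 H
  atom 7: C, bond orders sum to 1 (valence 4) → 3 H
  atom 8: C, bond orders sum to 2 (valence 4) → 2 H
  atom 9: C, bond orders sum to 2 (valence 4) → 2 H
  atom 10: C, bond orders sum to 2 (valence 4) → 2 H
  atom 11: C, bond orders sum to 3 (valence 4) → 1 H
  atom 12: C, bond orders sum to 2 (valence 4) → 2 H
Totals → C:10, H:18, O:2.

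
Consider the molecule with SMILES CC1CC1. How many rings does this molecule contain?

1

In SMILES, each pair of matching ring-closure digits denotes one ring-closing bond; the number of such bonds equals the number of independent rings.
Ring-closure bonds here: 1.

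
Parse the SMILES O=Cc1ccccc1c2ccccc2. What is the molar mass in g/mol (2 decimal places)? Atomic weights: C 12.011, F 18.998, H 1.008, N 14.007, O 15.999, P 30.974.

First, the molecular formula is C13H10O (counting implicit H from valence).
  C: 13 × 12.011 = 156.143
  H: 10 × 1.008 = 10.080
  O: 1 × 15.999 = 15.999
Sum: 13×12.011 + 10×1.008 + 1×15.999 = 182.222 → 182.22 g/mol.

182.22 g/mol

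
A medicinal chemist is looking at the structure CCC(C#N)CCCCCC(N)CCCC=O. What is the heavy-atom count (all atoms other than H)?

17

Every atom symbol written in the SMILES (organic subset) is one heavy atom; implicit H are not written.
Heavy atoms by element → C:14, N:2, O:1.
Total: 17.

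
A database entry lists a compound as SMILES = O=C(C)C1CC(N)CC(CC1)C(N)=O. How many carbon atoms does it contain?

10

Count every carbon token in the SMILES (each C, including those in ring-closure positions and inside branches).
Carbon count: 10.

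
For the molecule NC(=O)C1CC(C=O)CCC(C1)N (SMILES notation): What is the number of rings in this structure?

In SMILES, each pair of matching ring-closure digits denotes one ring-closing bond; the number of such bonds equals the number of independent rings.
Ring-closure bonds here: 1.

1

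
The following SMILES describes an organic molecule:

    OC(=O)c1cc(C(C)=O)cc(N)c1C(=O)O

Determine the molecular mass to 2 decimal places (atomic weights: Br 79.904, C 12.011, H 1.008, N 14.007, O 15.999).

First, the molecular formula is C10H9NO5 (counting implicit H from valence).
  C: 10 × 12.011 = 120.110
  H: 9 × 1.008 = 9.072
  N: 1 × 14.007 = 14.007
  O: 5 × 15.999 = 79.995
Sum: 10×12.011 + 9×1.008 + 1×14.007 + 5×15.999 = 223.184 → 223.18 g/mol.

223.18 g/mol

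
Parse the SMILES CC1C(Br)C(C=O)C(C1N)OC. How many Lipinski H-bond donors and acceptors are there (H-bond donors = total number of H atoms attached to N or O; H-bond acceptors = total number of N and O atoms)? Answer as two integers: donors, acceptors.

Donors: find every N or O and count the H atoms it carries.
  atom 7 (O): bond orders sum to 2 → 0 H
  atom 10 (N): bond orders sum to 1 → 2 H
  atom 11 (O): bond orders sum to 2 → 0 H
Lipinski HBD = 2.
Acceptors: N atoms = 1, O atoms = 2 → HBA = 3.

2, 3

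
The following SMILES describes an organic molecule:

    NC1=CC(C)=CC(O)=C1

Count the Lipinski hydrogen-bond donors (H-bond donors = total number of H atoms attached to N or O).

Donors: find every N or O and count the H atoms it carries.
  atom 1 (N): bond orders sum to 1 → 2 H
  atom 8 (O): bond orders sum to 1 → 1 H
Lipinski HBD = 3.

3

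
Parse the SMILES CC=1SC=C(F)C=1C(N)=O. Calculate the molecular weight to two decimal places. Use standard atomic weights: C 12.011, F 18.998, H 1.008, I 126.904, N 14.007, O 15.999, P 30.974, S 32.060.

159.18 g/mol

First, the molecular formula is C6H6FNOS (counting implicit H from valence).
  C: 6 × 12.011 = 72.066
  F: 1 × 18.998 = 18.998
  H: 6 × 1.008 = 6.048
  N: 1 × 14.007 = 14.007
  O: 1 × 15.999 = 15.999
  S: 1 × 32.060 = 32.060
Sum: 6×12.011 + 1×18.998 + 6×1.008 + 1×14.007 + 1×15.999 + 1×32.060 = 159.178 → 159.18 g/mol.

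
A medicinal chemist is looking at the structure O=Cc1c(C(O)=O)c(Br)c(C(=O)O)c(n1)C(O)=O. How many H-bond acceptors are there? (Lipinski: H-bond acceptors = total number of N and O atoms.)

8

N atoms: 1; O atoms: 7.
Lipinski HBA = 1 + 7 = 8.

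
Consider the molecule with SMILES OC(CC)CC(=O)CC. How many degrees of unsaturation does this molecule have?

1

Degree of unsaturation = (number of rings) + (number of π bonds).
Ring closures in the SMILES: 0.
π bonds: 1 double bond (each 1 DoU) → 1 DoU from unsaturation.
Total DoU = 0 + 1 = 1.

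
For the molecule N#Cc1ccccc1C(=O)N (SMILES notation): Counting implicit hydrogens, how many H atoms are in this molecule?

Walk through each heavy atom and fill implicit hydrogens from standard valence (C 4, N 3, O 2, S 2, halogen 1); for lowercase aromatic atoms, an aromatic c carries 1 H when it has two neighbours and 0 H with three, and aromatic n carries 0 H:
  atom 1: N, bond orders sum to 3 (valence 3) → 0 H
  atom 2: C, bond orders sum to 4 (valence 4) → 0 H
  atom 3: aromatic c, 3 neighbours → 0 H
  atom 4: aromatic c, 2 neighbours → 1 H
  atom 5: aromatic c, 2 neighbours → 1 H
  atom 6: aromatic c, 2 neighbours → 1 H
  atom 7: aromatic c, 2 neighbours → 1 H
  atom 8: aromatic c, 3 neighbours → 0 H
  atom 9: C, bond orders sum to 4 (valence 4) → 0 H
  atom 10: O, bond orders sum to 2 (valence 2) → 0 H
  atom 11: N, bond orders sum to 1 (valence 3) → 2 H
Total hydrogens: 6.

6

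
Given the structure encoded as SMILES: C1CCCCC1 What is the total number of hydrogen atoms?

Walk through each heavy atom and fill implicit hydrogens from standard valence (C 4, N 3, O 2, S 2, halogen 1):
  atom 1: C, bond orders sum to 2 (valence 4) → 2 H
  atom 2: C, bond orders sum to 2 (valence 4) → 2 H
  atom 3: C, bond orders sum to 2 (valence 4) → 2 H
  atom 4: C, bond orders sum to 2 (valence 4) → 2 H
  atom 5: C, bond orders sum to 2 (valence 4) → 2 H
  atom 6: C, bond orders sum to 2 (valence 4) → 2 H
Total hydrogens: 12.

12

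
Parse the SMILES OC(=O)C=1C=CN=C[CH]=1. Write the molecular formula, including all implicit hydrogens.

Walk through each heavy atom and fill implicit hydrogens from standard valence (C 4, N 3, O 2, S 2, halogen 1):
  atom 1: O, bond orders sum to 1 (valence 2) → 1 H
  atom 2: C, bond orders sum to 4 (valence 4) → 0 H
  atom 3: O, bond orders sum to 2 (valence 2) → 0 H
  atom 4: C, bond orders sum to 4 (valence 4) → 0 H
  atom 5: C, bond orders sum to 3 (valence 4) → 1 H
  atom 6: C, bond orders sum to 3 (valence 4) → 1 H
  atom 7: N, bond orders sum to 3 (valence 3) → 0 H
  atom 8: C, bond orders sum to 3 (valence 4) → 1 H
  atom 9: C with explicit H count 1
Totals → C:6, H:5, N:1, O:2.

C6H5NO2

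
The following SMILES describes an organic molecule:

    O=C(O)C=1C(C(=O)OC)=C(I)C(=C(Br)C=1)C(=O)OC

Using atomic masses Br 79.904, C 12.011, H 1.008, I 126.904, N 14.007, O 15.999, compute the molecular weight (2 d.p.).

442.99 g/mol

First, the molecular formula is C11H8BrIO6 (counting implicit H from valence).
  Br: 1 × 79.904 = 79.904
  C: 11 × 12.011 = 132.121
  H: 8 × 1.008 = 8.064
  I: 1 × 126.904 = 126.904
  O: 6 × 15.999 = 95.994
Sum: 1×79.904 + 11×12.011 + 8×1.008 + 1×126.904 + 6×15.999 = 442.987 → 442.99 g/mol.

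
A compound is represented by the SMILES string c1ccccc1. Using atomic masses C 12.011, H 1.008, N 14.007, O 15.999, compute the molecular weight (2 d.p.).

78.11 g/mol

First, the molecular formula is C6H6 (counting implicit H from valence).
  C: 6 × 12.011 = 72.066
  H: 6 × 1.008 = 6.048
Sum: 6×12.011 + 6×1.008 = 78.114 → 78.11 g/mol.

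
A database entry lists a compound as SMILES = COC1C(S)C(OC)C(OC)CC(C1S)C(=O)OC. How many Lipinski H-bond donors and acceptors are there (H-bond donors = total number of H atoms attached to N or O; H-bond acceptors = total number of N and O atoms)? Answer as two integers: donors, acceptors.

Donors: find every N or O and count the H atoms it carries.
  atom 2 (O): bond orders sum to 2 → 0 H
  atom 7 (O): bond orders sum to 2 → 0 H
  atom 10 (O): bond orders sum to 2 → 0 H
  atom 17 (O): bond orders sum to 2 → 0 H
  atom 18 (O): bond orders sum to 2 → 0 H
Lipinski HBD = 0.
Acceptors: N atoms = 0, O atoms = 5 → HBA = 5.

0, 5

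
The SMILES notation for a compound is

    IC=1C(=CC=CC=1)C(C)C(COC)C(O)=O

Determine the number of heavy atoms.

Every atom symbol written in the SMILES (organic subset) is one heavy atom; implicit H are not written.
Heavy atoms by element → C:12, I:1, O:3.
Total: 16.

16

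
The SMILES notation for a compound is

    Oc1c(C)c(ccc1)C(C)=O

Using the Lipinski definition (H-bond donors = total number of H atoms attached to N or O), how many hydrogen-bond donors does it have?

1

Donors: find every N or O and count the H atoms it carries.
  atom 1 (O): bond orders sum to 1 → 1 H
  atom 11 (O): bond orders sum to 2 → 0 H
Lipinski HBD = 1.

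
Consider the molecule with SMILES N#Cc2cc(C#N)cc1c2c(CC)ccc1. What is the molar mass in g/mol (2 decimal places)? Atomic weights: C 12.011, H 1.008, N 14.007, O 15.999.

206.25 g/mol

First, the molecular formula is C14H10N2 (counting implicit H from valence).
  C: 14 × 12.011 = 168.154
  H: 10 × 1.008 = 10.080
  N: 2 × 14.007 = 28.014
Sum: 14×12.011 + 10×1.008 + 2×14.007 = 206.248 → 206.25 g/mol.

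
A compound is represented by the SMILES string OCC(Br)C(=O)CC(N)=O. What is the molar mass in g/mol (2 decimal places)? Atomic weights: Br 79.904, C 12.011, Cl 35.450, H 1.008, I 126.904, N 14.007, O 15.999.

210.03 g/mol

First, the molecular formula is C5H8BrNO3 (counting implicit H from valence).
  Br: 1 × 79.904 = 79.904
  C: 5 × 12.011 = 60.055
  H: 8 × 1.008 = 8.064
  N: 1 × 14.007 = 14.007
  O: 3 × 15.999 = 47.997
Sum: 1×79.904 + 5×12.011 + 8×1.008 + 1×14.007 + 3×15.999 = 210.027 → 210.03 g/mol.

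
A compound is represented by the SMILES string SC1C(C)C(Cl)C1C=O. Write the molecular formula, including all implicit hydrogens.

C6H9ClOS

Walk through each heavy atom and fill implicit hydrogens from standard valence (C 4, N 3, O 2, S 2, halogen 1):
  atom 1: S, bond orders sum to 1 (valence 2) → 1 H
  atom 2: C, bond orders sum to 3 (valence 4) → 1 H
  atom 3: C, bond orders sum to 3 (valence 4) → 1 H
  atom 4: C, bond orders sum to 1 (valence 4) → 3 H
  atom 5: C, bond orders sum to 3 (valence 4) → 1 H
  atom 6: Cl (halogen, monovalent) → 0 H
  atom 7: C, bond orders sum to 3 (valence 4) → 1 H
  atom 8: C, bond orders sum to 3 (valence 4) → 1 H
  atom 9: O, bond orders sum to 2 (valence 2) → 0 H
Totals → C:6, H:9, Cl:1, O:1, S:1.
In Hill order: C6H9ClOS.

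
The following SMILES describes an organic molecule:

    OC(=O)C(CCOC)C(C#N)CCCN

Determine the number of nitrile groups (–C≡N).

The nitrile motif appears at heavy-atom position 10 in the SMILES.
Other groups present: 1 carboxylic acid, 1 ether, 1 primary amine.
Nitrile count: 1.

1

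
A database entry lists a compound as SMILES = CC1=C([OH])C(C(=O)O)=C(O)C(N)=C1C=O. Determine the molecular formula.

C9H9NO5

Walk through each heavy atom and fill implicit hydrogens from standard valence (C 4, N 3, O 2, S 2, halogen 1):
  atom 1: C, bond orders sum to 1 (valence 4) → 3 H
  atom 2: C, bond orders sum to 4 (valence 4) → 0 H
  atom 3: C, bond orders sum to 4 (valence 4) → 0 H
  atom 4: O with explicit H count 1
  atom 5: C, bond orders sum to 4 (valence 4) → 0 H
  atom 6: C, bond orders sum to 4 (valence 4) → 0 H
  atom 7: O, bond orders sum to 2 (valence 2) → 0 H
  atom 8: O, bond orders sum to 1 (valence 2) → 1 H
  atom 9: C, bond orders sum to 4 (valence 4) → 0 H
  atom 10: O, bond orders sum to 1 (valence 2) → 1 H
  atom 11: C, bond orders sum to 4 (valence 4) → 0 H
  atom 12: N, bond orders sum to 1 (valence 3) → 2 H
  atom 13: C, bond orders sum to 4 (valence 4) → 0 H
  atom 14: C, bond orders sum to 3 (valence 4) → 1 H
  atom 15: O, bond orders sum to 2 (valence 2) → 0 H
Totals → C:9, H:9, N:1, O:5.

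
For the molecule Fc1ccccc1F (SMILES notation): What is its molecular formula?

Walk through each heavy atom and fill implicit hydrogens from standard valence (C 4, N 3, O 2, S 2, halogen 1); for lowercase aromatic atoms, an aromatic c carries 1 H when it has two neighbours and 0 H with three, and aromatic n carries 0 H:
  atom 1: F (halogen, monovalent) → 0 H
  atom 2: aromatic c, 3 neighbours → 0 H
  atom 3: aromatic c, 2 neighbours → 1 H
  atom 4: aromatic c, 2 neighbours → 1 H
  atom 5: aromatic c, 2 neighbours → 1 H
  atom 6: aromatic c, 2 neighbours → 1 H
  atom 7: aromatic c, 3 neighbours → 0 H
  atom 8: F (halogen, monovalent) → 0 H
Totals → C:6, H:4, F:2.

C6H4F2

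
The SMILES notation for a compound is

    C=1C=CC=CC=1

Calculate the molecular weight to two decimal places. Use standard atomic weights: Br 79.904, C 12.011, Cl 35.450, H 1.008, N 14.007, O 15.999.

78.11 g/mol

First, the molecular formula is C6H6 (counting implicit H from valence).
  C: 6 × 12.011 = 72.066
  H: 6 × 1.008 = 6.048
Sum: 6×12.011 + 6×1.008 = 78.114 → 78.11 g/mol.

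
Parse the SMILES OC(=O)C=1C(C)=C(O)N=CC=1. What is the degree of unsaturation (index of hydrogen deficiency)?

5

Molecular formula: C7H7NO3.
DoU = (2C + 2 + N − H − X) / 2, where X is the halogen count and O/S are ignored.
    = (2·7 + 2 + 1 − 7 − 0) / 2 = 10 / 2 = 5.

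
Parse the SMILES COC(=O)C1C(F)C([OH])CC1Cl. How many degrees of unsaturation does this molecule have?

2

Molecular formula: C7H10ClFO3.
DoU = (2C + 2 + N − H − X) / 2, where X is the halogen count and O/S are ignored.
    = (2·7 + 2 + 0 − 10 − 2) / 2 = 4 / 2 = 2.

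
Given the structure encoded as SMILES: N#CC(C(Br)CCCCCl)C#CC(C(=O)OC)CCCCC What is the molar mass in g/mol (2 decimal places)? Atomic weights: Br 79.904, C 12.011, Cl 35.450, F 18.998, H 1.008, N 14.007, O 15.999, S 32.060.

First, the molecular formula is C17H25BrClNO2 (counting implicit H from valence).
  Br: 1 × 79.904 = 79.904
  C: 17 × 12.011 = 204.187
  Cl: 1 × 35.450 = 35.450
  H: 25 × 1.008 = 25.200
  N: 1 × 14.007 = 14.007
  O: 2 × 15.999 = 31.998
Sum: 1×79.904 + 17×12.011 + 1×35.450 + 25×1.008 + 1×14.007 + 2×15.999 = 390.746 → 390.75 g/mol.

390.75 g/mol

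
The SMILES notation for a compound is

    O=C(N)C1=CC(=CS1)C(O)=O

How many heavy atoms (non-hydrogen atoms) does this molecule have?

Every atom symbol written in the SMILES (organic subset) is one heavy atom; implicit H are not written.
Heavy atoms by element → C:6, N:1, O:3, S:1.
Total: 11.

11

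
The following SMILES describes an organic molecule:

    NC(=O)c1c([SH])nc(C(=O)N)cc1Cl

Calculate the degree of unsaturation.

Molecular formula: C7H6ClN3O2S.
DoU = (2C + 2 + N − H − X) / 2, where X is the halogen count and O/S are ignored.
    = (2·7 + 2 + 3 − 6 − 1) / 2 = 12 / 2 = 6.

6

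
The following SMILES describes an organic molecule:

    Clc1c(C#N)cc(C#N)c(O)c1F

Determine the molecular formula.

C8H2ClFN2O

Walk through each heavy atom and fill implicit hydrogens from standard valence (C 4, N 3, O 2, S 2, halogen 1); for lowercase aromatic atoms, an aromatic c carries 1 H when it has two neighbours and 0 H with three, and aromatic n carries 0 H:
  atom 1: Cl (halogen, monovalent) → 0 H
  atom 2: aromatic c, 3 neighbours → 0 H
  atom 3: aromatic c, 3 neighbours → 0 H
  atom 4: C, bond orders sum to 4 (valence 4) → 0 H
  atom 5: N, bond orders sum to 3 (valence 3) → 0 H
  atom 6: aromatic c, 2 neighbours → 1 H
  atom 7: aromatic c, 3 neighbours → 0 H
  atom 8: C, bond orders sum to 4 (valence 4) → 0 H
  atom 9: N, bond orders sum to 3 (valence 3) → 0 H
  atom 10: aromatic c, 3 neighbours → 0 H
  atom 11: O, bond orders sum to 1 (valence 2) → 1 H
  atom 12: aromatic c, 3 neighbours → 0 H
  atom 13: F (halogen, monovalent) → 0 H
Totals → C:8, H:2, Cl:1, F:1, N:2, O:1.
In Hill order: C8H2ClFN2O.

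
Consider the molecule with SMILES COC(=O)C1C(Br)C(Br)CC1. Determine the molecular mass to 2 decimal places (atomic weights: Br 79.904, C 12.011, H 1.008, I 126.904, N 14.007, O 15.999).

First, the molecular formula is C7H10Br2O2 (counting implicit H from valence).
  Br: 2 × 79.904 = 159.808
  C: 7 × 12.011 = 84.077
  H: 10 × 1.008 = 10.080
  O: 2 × 15.999 = 31.998
Sum: 2×79.904 + 7×12.011 + 10×1.008 + 2×15.999 = 285.963 → 285.96 g/mol.

285.96 g/mol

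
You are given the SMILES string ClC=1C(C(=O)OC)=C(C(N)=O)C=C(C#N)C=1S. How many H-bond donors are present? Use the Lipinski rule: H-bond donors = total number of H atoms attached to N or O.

2

Donors: find every N or O and count the H atoms it carries.
  atom 5 (O): bond orders sum to 2 → 0 H
  atom 6 (O): bond orders sum to 2 → 0 H
  atom 10 (N): bond orders sum to 1 → 2 H
  atom 11 (O): bond orders sum to 2 → 0 H
  atom 15 (N): bond orders sum to 3 → 0 H
Lipinski HBD = 2.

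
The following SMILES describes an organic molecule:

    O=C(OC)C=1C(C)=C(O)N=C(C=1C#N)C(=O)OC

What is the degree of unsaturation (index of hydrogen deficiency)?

Molecular formula: C11H10N2O5.
DoU = (2C + 2 + N − H − X) / 2, where X is the halogen count and O/S are ignored.
    = (2·11 + 2 + 2 − 10 − 0) / 2 = 16 / 2 = 8.

8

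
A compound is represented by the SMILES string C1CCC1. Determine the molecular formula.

Walk through each heavy atom and fill implicit hydrogens from standard valence (C 4, N 3, O 2, S 2, halogen 1):
  atom 1: C, bond orders sum to 2 (valence 4) → 2 H
  atom 2: C, bond orders sum to 2 (valence 4) → 2 H
  atom 3: C, bond orders sum to 2 (valence 4) → 2 H
  atom 4: C, bond orders sum to 2 (valence 4) → 2 H
Totals → C:4, H:8.

C4H8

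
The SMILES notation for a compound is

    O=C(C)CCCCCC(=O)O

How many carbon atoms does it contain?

8

Count every carbon token in the SMILES (each C, including those in ring-closure positions and inside branches).
Carbon count: 8.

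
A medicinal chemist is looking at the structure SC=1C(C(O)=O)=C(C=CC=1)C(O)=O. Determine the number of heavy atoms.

13

Every atom symbol written in the SMILES (organic subset) is one heavy atom; implicit H are not written.
Heavy atoms by element → C:8, O:4, S:1.
Total: 13.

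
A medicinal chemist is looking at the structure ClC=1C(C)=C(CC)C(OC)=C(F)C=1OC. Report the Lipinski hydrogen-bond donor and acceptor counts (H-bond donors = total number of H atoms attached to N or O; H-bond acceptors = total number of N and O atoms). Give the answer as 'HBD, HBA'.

0, 2

Donors: find every N or O and count the H atoms it carries.
  atom 9 (O): bond orders sum to 2 → 0 H
  atom 14 (O): bond orders sum to 2 → 0 H
Lipinski HBD = 0.
Acceptors: N atoms = 0, O atoms = 2 → HBA = 2.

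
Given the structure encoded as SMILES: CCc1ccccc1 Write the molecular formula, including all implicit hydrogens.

C8H10

Walk through each heavy atom and fill implicit hydrogens from standard valence (C 4, N 3, O 2, S 2, halogen 1); for lowercase aromatic atoms, an aromatic c carries 1 H when it has two neighbours and 0 H with three, and aromatic n carries 0 H:
  atom 1: C, bond orders sum to 1 (valence 4) → 3 H
  atom 2: C, bond orders sum to 2 (valence 4) → 2 H
  atom 3: aromatic c, 3 neighbours → 0 H
  atom 4: aromatic c, 2 neighbours → 1 H
  atom 5: aromatic c, 2 neighbours → 1 H
  atom 6: aromatic c, 2 neighbours → 1 H
  atom 7: aromatic c, 2 neighbours → 1 H
  atom 8: aromatic c, 2 neighbours → 1 H
Totals → C:8, H:10.
In Hill order: C8H10.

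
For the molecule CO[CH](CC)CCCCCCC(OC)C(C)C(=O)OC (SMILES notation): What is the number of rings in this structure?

In SMILES, each pair of matching ring-closure digits denotes one ring-closing bond; the number of such bonds equals the number of independent rings.
Ring-closure bonds here: 0.

0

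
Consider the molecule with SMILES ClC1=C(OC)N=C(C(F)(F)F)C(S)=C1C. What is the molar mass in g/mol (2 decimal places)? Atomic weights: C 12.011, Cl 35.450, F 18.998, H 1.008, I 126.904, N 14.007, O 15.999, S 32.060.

First, the molecular formula is C8H7ClF3NOS (counting implicit H from valence).
  C: 8 × 12.011 = 96.088
  Cl: 1 × 35.450 = 35.450
  F: 3 × 18.998 = 56.994
  H: 7 × 1.008 = 7.056
  N: 1 × 14.007 = 14.007
  O: 1 × 15.999 = 15.999
  S: 1 × 32.060 = 32.060
Sum: 8×12.011 + 1×35.450 + 3×18.998 + 7×1.008 + 1×14.007 + 1×15.999 + 1×32.060 = 257.654 → 257.65 g/mol.

257.65 g/mol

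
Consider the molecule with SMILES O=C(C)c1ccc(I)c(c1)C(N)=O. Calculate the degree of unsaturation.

Molecular formula: C9H8INO2.
DoU = (2C + 2 + N − H − X) / 2, where X is the halogen count and O/S are ignored.
    = (2·9 + 2 + 1 − 8 − 1) / 2 = 12 / 2 = 6.

6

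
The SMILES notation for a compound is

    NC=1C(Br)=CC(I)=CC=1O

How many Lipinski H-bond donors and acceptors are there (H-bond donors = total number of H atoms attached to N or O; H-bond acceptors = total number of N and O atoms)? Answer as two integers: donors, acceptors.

3, 2

Donors: find every N or O and count the H atoms it carries.
  atom 1 (N): bond orders sum to 1 → 2 H
  atom 10 (O): bond orders sum to 1 → 1 H
Lipinski HBD = 3.
Acceptors: N atoms = 1, O atoms = 1 → HBA = 2.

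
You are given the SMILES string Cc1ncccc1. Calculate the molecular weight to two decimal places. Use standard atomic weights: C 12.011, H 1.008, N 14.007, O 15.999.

93.13 g/mol

First, the molecular formula is C6H7N (counting implicit H from valence).
  C: 6 × 12.011 = 72.066
  H: 7 × 1.008 = 7.056
  N: 1 × 14.007 = 14.007
Sum: 6×12.011 + 7×1.008 + 1×14.007 = 93.129 → 93.13 g/mol.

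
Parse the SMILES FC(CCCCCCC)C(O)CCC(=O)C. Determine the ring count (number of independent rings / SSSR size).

0

In SMILES, each pair of matching ring-closure digits denotes one ring-closing bond; the number of such bonds equals the number of independent rings.
Ring-closure bonds here: 0.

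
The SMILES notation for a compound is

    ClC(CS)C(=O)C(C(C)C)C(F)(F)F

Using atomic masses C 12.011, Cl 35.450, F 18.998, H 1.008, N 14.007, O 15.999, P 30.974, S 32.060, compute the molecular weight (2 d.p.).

First, the molecular formula is C8H12ClF3OS (counting implicit H from valence).
  C: 8 × 12.011 = 96.088
  Cl: 1 × 35.450 = 35.450
  F: 3 × 18.998 = 56.994
  H: 12 × 1.008 = 12.096
  O: 1 × 15.999 = 15.999
  S: 1 × 32.060 = 32.060
Sum: 8×12.011 + 1×35.450 + 3×18.998 + 12×1.008 + 1×15.999 + 1×32.060 = 248.687 → 248.69 g/mol.

248.69 g/mol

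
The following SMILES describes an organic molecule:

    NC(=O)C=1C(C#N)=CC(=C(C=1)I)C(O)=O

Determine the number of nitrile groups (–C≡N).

The nitrile motif appears at heavy-atom position 6 in the SMILES.
Other groups present: 1 amide, 1 carboxylic acid.
Nitrile count: 1.

1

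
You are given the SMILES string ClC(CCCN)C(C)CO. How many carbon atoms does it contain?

7

Count every carbon token in the SMILES (each C, including those in ring-closure positions and inside branches).
Carbon count: 7.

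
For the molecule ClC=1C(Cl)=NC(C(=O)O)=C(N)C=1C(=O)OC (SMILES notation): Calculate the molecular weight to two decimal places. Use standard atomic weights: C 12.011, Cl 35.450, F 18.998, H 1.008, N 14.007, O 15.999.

First, the molecular formula is C8H6Cl2N2O4 (counting implicit H from valence).
  C: 8 × 12.011 = 96.088
  Cl: 2 × 35.450 = 70.900
  H: 6 × 1.008 = 6.048
  N: 2 × 14.007 = 28.014
  O: 4 × 15.999 = 63.996
Sum: 8×12.011 + 2×35.450 + 6×1.008 + 2×14.007 + 4×15.999 = 265.046 → 265.05 g/mol.

265.05 g/mol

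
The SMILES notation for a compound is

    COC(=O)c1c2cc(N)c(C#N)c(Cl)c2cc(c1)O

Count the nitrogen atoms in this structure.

2

Scan the SMILES for N atoms (remember two-letter symbols like Cl and Br are single atoms).
Nitrogen count: 2.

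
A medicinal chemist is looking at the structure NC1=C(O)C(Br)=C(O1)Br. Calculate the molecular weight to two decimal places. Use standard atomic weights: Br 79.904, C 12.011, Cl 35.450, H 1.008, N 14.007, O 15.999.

256.88 g/mol

First, the molecular formula is C4H3Br2NO2 (counting implicit H from valence).
  Br: 2 × 79.904 = 159.808
  C: 4 × 12.011 = 48.044
  H: 3 × 1.008 = 3.024
  N: 1 × 14.007 = 14.007
  O: 2 × 15.999 = 31.998
Sum: 2×79.904 + 4×12.011 + 3×1.008 + 1×14.007 + 2×15.999 = 256.881 → 256.88 g/mol.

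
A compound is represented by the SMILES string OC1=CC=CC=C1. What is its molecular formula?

C6H6O

Walk through each heavy atom and fill implicit hydrogens from standard valence (C 4, N 3, O 2, S 2, halogen 1):
  atom 1: O, bond orders sum to 1 (valence 2) → 1 H
  atom 2: C, bond orders sum to 4 (valence 4) → 0 H
  atom 3: C, bond orders sum to 3 (valence 4) → 1 H
  atom 4: C, bond orders sum to 3 (valence 4) → 1 H
  atom 5: C, bond orders sum to 3 (valence 4) → 1 H
  atom 6: C, bond orders sum to 3 (valence 4) → 1 H
  atom 7: C, bond orders sum to 3 (valence 4) → 1 H
Totals → C:6, H:6, O:1.
In Hill order: C6H6O.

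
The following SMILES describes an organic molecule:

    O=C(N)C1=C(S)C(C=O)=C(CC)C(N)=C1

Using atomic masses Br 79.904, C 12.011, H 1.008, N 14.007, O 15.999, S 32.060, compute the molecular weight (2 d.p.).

224.28 g/mol

First, the molecular formula is C10H12N2O2S (counting implicit H from valence).
  C: 10 × 12.011 = 120.110
  H: 12 × 1.008 = 12.096
  N: 2 × 14.007 = 28.014
  O: 2 × 15.999 = 31.998
  S: 1 × 32.060 = 32.060
Sum: 10×12.011 + 12×1.008 + 2×14.007 + 2×15.999 + 1×32.060 = 224.278 → 224.28 g/mol.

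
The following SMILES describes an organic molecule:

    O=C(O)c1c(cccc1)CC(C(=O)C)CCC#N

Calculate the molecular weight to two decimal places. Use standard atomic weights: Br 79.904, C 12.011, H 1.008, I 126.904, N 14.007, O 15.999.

First, the molecular formula is C14H15NO3 (counting implicit H from valence).
  C: 14 × 12.011 = 168.154
  H: 15 × 1.008 = 15.120
  N: 1 × 14.007 = 14.007
  O: 3 × 15.999 = 47.997
Sum: 14×12.011 + 15×1.008 + 1×14.007 + 3×15.999 = 245.278 → 245.28 g/mol.

245.28 g/mol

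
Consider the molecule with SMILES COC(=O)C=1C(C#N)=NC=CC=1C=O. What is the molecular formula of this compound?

C9H6N2O3

Walk through each heavy atom and fill implicit hydrogens from standard valence (C 4, N 3, O 2, S 2, halogen 1):
  atom 1: C, bond orders sum to 1 (valence 4) → 3 H
  atom 2: O, bond orders sum to 2 (valence 2) → 0 H
  atom 3: C, bond orders sum to 4 (valence 4) → 0 H
  atom 4: O, bond orders sum to 2 (valence 2) → 0 H
  atom 5: C, bond orders sum to 4 (valence 4) → 0 H
  atom 6: C, bond orders sum to 4 (valence 4) → 0 H
  atom 7: C, bond orders sum to 4 (valence 4) → 0 H
  atom 8: N, bond orders sum to 3 (valence 3) → 0 H
  atom 9: N, bond orders sum to 3 (valence 3) → 0 H
  atom 10: C, bond orders sum to 3 (valence 4) → 1 H
  atom 11: C, bond orders sum to 3 (valence 4) → 1 H
  atom 12: C, bond orders sum to 4 (valence 4) → 0 H
  atom 13: C, bond orders sum to 3 (valence 4) → 1 H
  atom 14: O, bond orders sum to 2 (valence 2) → 0 H
Totals → C:9, H:6, N:2, O:3.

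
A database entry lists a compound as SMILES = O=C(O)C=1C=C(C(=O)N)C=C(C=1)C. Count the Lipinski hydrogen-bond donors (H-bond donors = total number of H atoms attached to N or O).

3

Donors: find every N or O and count the H atoms it carries.
  atom 1 (O): bond orders sum to 2 → 0 H
  atom 3 (O): bond orders sum to 1 → 1 H
  atom 8 (O): bond orders sum to 2 → 0 H
  atom 9 (N): bond orders sum to 1 → 2 H
Lipinski HBD = 3.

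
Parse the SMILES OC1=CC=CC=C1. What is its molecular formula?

C6H6O

Walk through each heavy atom and fill implicit hydrogens from standard valence (C 4, N 3, O 2, S 2, halogen 1):
  atom 1: O, bond orders sum to 1 (valence 2) → 1 H
  atom 2: C, bond orders sum to 4 (valence 4) → 0 H
  atom 3: C, bond orders sum to 3 (valence 4) → 1 H
  atom 4: C, bond orders sum to 3 (valence 4) → 1 H
  atom 5: C, bond orders sum to 3 (valence 4) → 1 H
  atom 6: C, bond orders sum to 3 (valence 4) → 1 H
  atom 7: C, bond orders sum to 3 (valence 4) → 1 H
Totals → C:6, H:6, O:1.
In Hill order: C6H6O.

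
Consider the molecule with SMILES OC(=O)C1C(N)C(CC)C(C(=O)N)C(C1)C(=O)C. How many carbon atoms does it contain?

12

Count every carbon token in the SMILES (each C, including those in ring-closure positions and inside branches).
Carbon count: 12.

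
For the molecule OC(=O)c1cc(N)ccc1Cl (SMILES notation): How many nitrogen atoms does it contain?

1

Scan the SMILES for N atoms (remember two-letter symbols like Cl and Br are single atoms).
Nitrogen count: 1.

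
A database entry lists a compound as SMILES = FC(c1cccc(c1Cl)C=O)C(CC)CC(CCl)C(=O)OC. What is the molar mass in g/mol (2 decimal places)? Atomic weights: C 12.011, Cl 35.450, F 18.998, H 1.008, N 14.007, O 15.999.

349.22 g/mol

First, the molecular formula is C16H19Cl2FO3 (counting implicit H from valence).
  C: 16 × 12.011 = 192.176
  Cl: 2 × 35.450 = 70.900
  F: 1 × 18.998 = 18.998
  H: 19 × 1.008 = 19.152
  O: 3 × 15.999 = 47.997
Sum: 16×12.011 + 2×35.450 + 1×18.998 + 19×1.008 + 3×15.999 = 349.223 → 349.22 g/mol.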